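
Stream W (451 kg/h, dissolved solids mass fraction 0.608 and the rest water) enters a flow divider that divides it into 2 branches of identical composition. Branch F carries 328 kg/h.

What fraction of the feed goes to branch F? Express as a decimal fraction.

Fraction to F = 328/451 = 0.7273.

0.727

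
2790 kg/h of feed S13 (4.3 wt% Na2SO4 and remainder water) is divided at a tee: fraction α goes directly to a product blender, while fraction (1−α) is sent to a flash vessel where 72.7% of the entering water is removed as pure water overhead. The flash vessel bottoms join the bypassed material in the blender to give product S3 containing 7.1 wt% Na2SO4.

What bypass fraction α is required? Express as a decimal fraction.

0.433

All 2790×0.043 = 119.97 kg/h of Na2SO4 reaches S3, so S3 = 119.97/0.071 = 1689.7 kg/h and vapour = 1100.3 kg/h.
The evaporator receives (1−α)·2790 of feed at 0.957 water and removes 0.727 of that water:
0.727×0.957×(1−α)×2790 = 1100.3
(1−α) = 1100.3/1941.1 = 0.5668;  α = 0.4332.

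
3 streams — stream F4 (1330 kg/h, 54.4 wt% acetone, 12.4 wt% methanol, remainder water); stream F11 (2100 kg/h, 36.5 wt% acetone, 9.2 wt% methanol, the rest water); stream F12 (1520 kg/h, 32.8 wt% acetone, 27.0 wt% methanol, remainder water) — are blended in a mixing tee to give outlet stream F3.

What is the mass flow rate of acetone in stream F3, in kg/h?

acetone out = acetone in = 1330×0.544 + 2100×0.365 + 1520×0.328 = 1988.6 kg/h.

1989 kg/h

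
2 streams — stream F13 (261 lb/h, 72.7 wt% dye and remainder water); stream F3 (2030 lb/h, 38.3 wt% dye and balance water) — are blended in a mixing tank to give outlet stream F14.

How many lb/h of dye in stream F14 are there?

967.2 lb/h

dye out = dye in = 261×0.727 + 2030×0.383 = 967.24 lb/h.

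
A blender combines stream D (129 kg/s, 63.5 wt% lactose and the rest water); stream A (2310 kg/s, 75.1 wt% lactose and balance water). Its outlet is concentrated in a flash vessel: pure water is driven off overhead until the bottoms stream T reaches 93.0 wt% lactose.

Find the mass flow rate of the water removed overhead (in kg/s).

lactose entering = 129×0.635 + 2310×0.751 = 1816.7 kg/s.
All lactose reports to T, so T = 1816.7/0.930 = 1953.5 kg/s.
Total feed = 2439 kg/s; overhead = 2439 − 1953.5 = 485.53 kg/s.

485.5 kg/s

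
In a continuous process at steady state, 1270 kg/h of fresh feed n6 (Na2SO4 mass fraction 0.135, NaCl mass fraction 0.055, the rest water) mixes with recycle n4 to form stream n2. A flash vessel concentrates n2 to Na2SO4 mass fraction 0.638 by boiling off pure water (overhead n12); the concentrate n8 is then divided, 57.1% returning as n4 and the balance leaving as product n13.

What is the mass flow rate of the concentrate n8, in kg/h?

626.4 kg/h

Overall Na2SO4 balance (none leaves overhead): Na2SO4 in fresh feed = Na2SO4 in product, i.e. 1270×0.135 = (1−0.571)·n8·0.638.
n8 = 171.45/(0.638×0.429) = 626.41 kg/h.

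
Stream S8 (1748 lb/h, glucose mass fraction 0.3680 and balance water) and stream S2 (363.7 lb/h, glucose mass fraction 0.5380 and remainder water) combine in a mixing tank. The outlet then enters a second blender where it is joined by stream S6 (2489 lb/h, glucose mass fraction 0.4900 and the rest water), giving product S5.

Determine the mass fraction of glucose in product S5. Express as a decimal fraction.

0.4474

Overall, product flow = 4600.7 lb/h.
glucose in = 1748×0.368 + 363.7×0.538 + 2489×0.490 = 2058.5 lb/h.
glucose fraction in S5 = 0.4474.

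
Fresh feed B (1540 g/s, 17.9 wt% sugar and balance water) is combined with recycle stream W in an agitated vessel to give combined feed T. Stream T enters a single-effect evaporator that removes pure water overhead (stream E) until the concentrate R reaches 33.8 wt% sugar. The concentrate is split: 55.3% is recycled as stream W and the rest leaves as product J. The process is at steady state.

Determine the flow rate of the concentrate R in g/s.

1825 g/s

Overall sugar balance (none leaves overhead): sugar in fresh feed = sugar in product, i.e. 1540×0.179 = (1−0.553)·R·0.338.
R = 275.66/(0.338×0.447) = 1824.5 g/s.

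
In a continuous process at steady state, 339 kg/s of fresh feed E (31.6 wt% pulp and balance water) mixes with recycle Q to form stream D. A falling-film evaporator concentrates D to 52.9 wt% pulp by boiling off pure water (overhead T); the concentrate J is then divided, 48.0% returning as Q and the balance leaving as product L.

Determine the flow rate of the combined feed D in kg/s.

525.9 kg/s

Overall pulp balance (none leaves overhead): pulp in fresh feed = pulp in product, i.e. 339×0.316 = (1−0.480)·J·0.529.
J = 107.12/(0.529×0.520) = 389.43 kg/s.
Recycle Q = 0.480×389.43 = 186.93 kg/s.
Combined feed D = 339 + 186.93 = 525.93 kg/s.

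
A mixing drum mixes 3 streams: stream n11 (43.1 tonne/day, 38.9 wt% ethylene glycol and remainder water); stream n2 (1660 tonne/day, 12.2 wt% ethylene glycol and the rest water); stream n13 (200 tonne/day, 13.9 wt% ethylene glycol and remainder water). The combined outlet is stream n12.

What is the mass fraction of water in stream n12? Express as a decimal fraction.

0.870

Total flow out = 43.1 + 1660 + 200 = 1903.1 tonne/day.
water in = 43.1×0.611 + 1660×0.878 + 200×0.861 = 1656 tonne/day.
water mass fraction in n12 = 1656/1903.1 = 0.870.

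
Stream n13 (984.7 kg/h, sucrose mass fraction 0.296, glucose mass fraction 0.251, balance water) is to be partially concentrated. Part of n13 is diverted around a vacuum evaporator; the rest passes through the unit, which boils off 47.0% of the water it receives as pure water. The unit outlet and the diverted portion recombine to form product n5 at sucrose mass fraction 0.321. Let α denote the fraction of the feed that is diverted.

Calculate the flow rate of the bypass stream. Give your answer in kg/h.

All 984.7×0.296 = 291.47 kg/h of sucrose reaches n5, so n5 = 291.47/0.321 = 908.01 kg/h and vapour = 76.69 kg/h.
The evaporator receives (1−α)·984.7 of feed at 0.453 water and removes 0.470 of that water:
0.470×0.453×(1−α)×984.7 = 76.69
(1−α) = 76.69/209.65 = 0.3658;  α = 0.6342.
Bypass flow = 0.6342×984.7 = 624.5 kg/h.

624.5 kg/h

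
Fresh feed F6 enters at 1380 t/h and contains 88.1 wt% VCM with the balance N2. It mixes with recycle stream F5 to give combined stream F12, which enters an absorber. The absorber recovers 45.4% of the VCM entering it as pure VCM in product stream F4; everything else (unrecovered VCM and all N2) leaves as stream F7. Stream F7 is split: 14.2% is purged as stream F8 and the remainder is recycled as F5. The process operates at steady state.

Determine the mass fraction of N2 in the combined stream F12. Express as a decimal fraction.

0.336

N2 enters only via F6 and leaves only via the purge: 1380×0.119 = 0.142×(N2 in F7), and the absorber passes all N2, so N2 in F12 = N2 in F7 = 1156.5 t/h.
VCM in F12: m_A = 1380×0.881 + (1−0.142)·(1−0.454)·m_A, so m_A = 1215.8/0.5315 = 2287.3 t/h.
F12 = 2287.3 + 1156.5 = 3443.8 t/h.
N2 fraction in F12 = 1156.5/3443.8 = 0.336.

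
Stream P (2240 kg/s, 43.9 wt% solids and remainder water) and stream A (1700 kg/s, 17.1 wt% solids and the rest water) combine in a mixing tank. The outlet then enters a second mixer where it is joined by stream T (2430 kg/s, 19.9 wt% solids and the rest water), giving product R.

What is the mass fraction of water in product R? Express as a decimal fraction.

0.724

Overall, product flow = 6370 kg/s.
water in = 2240×0.561 + 1700×0.829 + 2430×0.801 = 4612.4 kg/s.
water fraction in R = 0.724.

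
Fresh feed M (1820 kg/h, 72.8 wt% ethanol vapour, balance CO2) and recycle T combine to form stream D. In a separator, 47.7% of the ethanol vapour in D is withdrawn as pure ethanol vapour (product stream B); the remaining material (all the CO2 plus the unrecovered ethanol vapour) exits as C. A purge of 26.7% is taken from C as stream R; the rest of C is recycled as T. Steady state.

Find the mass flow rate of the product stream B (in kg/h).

ethanol vapour in D: m_A = 1820×0.728 + (1−0.267)·(1−0.477)·m_A, so m_A = 1325/0.6166 = 2148.7 kg/h.
Product B = 0.477×2148.7 = 1024.9 kg/h.

1025 kg/h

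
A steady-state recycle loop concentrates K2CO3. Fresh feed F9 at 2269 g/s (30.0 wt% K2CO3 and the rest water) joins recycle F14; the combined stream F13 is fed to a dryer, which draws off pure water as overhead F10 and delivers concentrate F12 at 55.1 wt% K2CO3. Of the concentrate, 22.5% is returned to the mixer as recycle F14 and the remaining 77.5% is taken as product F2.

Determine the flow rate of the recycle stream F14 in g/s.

Overall K2CO3 balance (none leaves overhead): K2CO3 in fresh feed = K2CO3 in product, i.e. 2269×0.300 = (1−0.225)·F12·0.551.
F12 = 680.7/(0.551×0.775) = 1594.1 g/s.
Recycle F14 = 0.225×1594.1 = 358.66 g/s.

358.7 g/s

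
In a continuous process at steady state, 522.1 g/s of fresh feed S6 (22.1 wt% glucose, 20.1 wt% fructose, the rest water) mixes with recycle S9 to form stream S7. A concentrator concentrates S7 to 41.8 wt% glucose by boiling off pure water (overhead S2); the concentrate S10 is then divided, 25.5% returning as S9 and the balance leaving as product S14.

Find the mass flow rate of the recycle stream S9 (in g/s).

Overall glucose balance (none leaves overhead): glucose in fresh feed = glucose in product, i.e. 522.1×0.221 = (1−0.255)·S10·0.418.
S10 = 115.38/(0.418×0.745) = 370.52 g/s.
Recycle S9 = 0.255×370.52 = 94.483 g/s.

94.48 g/s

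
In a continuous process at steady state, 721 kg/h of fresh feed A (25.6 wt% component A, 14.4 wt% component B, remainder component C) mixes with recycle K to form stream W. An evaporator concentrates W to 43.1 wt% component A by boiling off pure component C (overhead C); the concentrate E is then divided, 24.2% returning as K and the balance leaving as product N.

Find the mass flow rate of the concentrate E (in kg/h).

565 kg/h

Overall component A balance (none leaves overhead): component A in fresh feed = component A in product, i.e. 721×0.256 = (1−0.242)·E·0.431.
E = 184.58/(0.431×0.758) = 564.97 kg/h.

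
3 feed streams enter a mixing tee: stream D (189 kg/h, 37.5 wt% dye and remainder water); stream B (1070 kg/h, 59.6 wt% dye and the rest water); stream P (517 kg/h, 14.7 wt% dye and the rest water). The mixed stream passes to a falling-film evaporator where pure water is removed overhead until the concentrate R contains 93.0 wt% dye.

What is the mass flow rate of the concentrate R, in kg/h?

dye entering = 189×0.375 + 1070×0.596 + 517×0.147 = 784.59 kg/h.
All dye reports to R, so R = 784.59/0.930 = 843.65 kg/h.

843.6 kg/h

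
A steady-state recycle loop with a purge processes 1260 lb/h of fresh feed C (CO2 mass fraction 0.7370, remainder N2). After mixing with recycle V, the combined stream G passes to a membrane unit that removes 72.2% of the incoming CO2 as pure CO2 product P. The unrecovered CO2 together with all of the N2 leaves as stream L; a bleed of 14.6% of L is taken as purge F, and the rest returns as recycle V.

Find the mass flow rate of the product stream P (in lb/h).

CO2 in G: m_A = 1260×0.737 + (1−0.146)·(1−0.722)·m_A, so m_A = 928.62/0.7626 = 1217.7 lb/h.
Product P = 0.722×1217.7 = 879.2 lb/h.

879.2 lb/h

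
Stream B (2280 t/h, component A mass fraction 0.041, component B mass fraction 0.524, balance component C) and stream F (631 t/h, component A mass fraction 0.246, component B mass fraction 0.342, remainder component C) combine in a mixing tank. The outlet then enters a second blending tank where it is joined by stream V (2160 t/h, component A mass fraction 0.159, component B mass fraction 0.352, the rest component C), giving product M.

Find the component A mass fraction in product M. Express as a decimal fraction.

0.117

Overall, product flow = 5071 t/h.
component A in = 2280×0.041 + 631×0.246 + 2160×0.159 = 592.15 t/h.
component A fraction in M = 0.117.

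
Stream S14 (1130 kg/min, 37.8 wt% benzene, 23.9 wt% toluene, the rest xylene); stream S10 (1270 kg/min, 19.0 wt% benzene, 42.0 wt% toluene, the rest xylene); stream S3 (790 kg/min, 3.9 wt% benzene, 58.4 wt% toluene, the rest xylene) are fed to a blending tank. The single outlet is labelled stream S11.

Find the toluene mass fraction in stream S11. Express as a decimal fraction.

Total flow out = 1130 + 1270 + 790 = 3190 kg/min.
toluene in = 1130×0.239 + 1270×0.420 + 790×0.584 = 1264.8 kg/min.
toluene mass fraction in S11 = 1264.8/3190 = 0.396.

0.396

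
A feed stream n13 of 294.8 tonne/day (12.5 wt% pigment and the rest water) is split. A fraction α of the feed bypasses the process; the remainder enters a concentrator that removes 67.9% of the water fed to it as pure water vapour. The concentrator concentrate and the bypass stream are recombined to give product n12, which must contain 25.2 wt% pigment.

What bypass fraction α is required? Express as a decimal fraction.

0.152

All 294.8×0.125 = 36.85 tonne/day of pigment reaches n12, so n12 = 36.85/0.252 = 146.23 tonne/day and vapour = 148.57 tonne/day.
The evaporator receives (1−α)·294.8 of feed at 0.875 water and removes 0.679 of that water:
0.679×0.875×(1−α)×294.8 = 148.57
(1−α) = 148.57/175.15 = 0.8483;  α = 0.1517.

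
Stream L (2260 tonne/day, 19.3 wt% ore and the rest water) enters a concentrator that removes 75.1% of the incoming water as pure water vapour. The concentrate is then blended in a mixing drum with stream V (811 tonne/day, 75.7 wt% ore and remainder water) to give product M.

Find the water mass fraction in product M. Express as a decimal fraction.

Vapour removed = 0.751×0.807×2260 = 1369.7 tonne/day; concentrate = 890.31 tonne/day.
water reaching the mixer = 454.13 (from concentrate) + 811×0.243 = 651.2 tonne/day.
Product flow = 890.31 + 811 = 1701.3 tonne/day; water fraction = 0.383.

0.383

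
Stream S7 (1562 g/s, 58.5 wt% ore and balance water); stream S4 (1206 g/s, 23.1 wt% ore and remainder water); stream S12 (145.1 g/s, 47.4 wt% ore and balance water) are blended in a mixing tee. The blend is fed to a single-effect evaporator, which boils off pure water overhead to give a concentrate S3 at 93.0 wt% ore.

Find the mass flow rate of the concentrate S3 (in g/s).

ore entering = 1562×0.585 + 1206×0.231 + 145.1×0.474 = 1261.1 g/s.
All ore reports to S3, so S3 = 1261.1/0.930 = 1356.1 g/s.

1356 g/s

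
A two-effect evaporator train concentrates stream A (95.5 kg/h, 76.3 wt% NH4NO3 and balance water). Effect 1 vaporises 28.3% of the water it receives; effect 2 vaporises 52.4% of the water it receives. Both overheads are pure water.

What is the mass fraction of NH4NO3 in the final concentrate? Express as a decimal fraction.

water in feed = 95.5×0.237 = 22.633 kg/h.
After stage 1: water left = (1−0.283)×22.633 = 16.228; stream total = 89.095 kg/h.
After stage 2: water left = (1−0.524)×16.228 = 7.7246; final concentrate = 80.591 kg/h.
NH4NO3 fraction = 72.867/80.591 = 0.904.

0.904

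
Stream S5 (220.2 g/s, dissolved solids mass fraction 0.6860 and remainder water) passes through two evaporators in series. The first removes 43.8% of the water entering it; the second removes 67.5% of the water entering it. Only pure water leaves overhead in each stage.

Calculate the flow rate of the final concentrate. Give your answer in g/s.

163.7 g/s

water in feed = 220.2×0.314 = 69.143 g/s.
After stage 1: water left = (1−0.438)×69.143 = 38.858; stream total = 189.92 g/s.
After stage 2: water left = (1−0.675)×38.858 = 12.629; final concentrate = 163.69 g/s.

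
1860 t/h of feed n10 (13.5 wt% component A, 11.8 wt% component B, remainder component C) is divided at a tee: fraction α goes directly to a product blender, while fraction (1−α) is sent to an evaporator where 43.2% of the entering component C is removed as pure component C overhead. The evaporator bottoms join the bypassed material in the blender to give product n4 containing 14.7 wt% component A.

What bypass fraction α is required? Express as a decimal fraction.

0.747

All 1860×0.135 = 251.1 t/h of component A reaches n4, so n4 = 251.1/0.147 = 1708.2 t/h and vapour = 151.84 t/h.
The evaporator receives (1−α)·1860 of feed at 0.747 component C and removes 0.432 of that component C:
0.432×0.747×(1−α)×1860 = 151.84
(1−α) = 151.84/600.23 = 0.2530;  α = 0.7470.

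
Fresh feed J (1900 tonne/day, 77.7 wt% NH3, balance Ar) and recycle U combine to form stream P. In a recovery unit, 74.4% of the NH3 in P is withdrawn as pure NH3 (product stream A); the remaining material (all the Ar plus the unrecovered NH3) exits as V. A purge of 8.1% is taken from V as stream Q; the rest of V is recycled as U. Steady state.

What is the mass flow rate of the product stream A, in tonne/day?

NH3 in P: m_A = 1900×0.777 + (1−0.081)·(1−0.744)·m_A, so m_A = 1476.3/0.7647 = 1930.5 tonne/day.
Product A = 0.744×1930.5 = 1436.3 tonne/day.

1436 tonne/day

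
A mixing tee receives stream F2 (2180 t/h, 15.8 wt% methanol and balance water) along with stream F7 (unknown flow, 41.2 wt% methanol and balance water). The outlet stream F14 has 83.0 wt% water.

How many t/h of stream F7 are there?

Let F7 be the unknown flow. Total out = 2180 + F7.
water balance: 1835.6 + 0.588·F7 = 0.830·(2180 + F7)
(0.588 − 0.830)·F7 = 0.830×2180 − 1835.6 = -26.16
F7 = -26.16 / -0.242 = 108.1 t/h

108.1 t/h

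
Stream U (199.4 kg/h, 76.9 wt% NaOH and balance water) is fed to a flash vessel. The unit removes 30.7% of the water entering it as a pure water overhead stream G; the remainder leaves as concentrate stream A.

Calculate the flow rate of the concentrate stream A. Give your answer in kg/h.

water entering = 199.4×0.231 = 46.061 kg/h; overhead removed = 0.307×46.061 = 14.141 kg/h.
Concentrate = 199.4 − 14.141 = 185.26 kg/h.

185.3 kg/h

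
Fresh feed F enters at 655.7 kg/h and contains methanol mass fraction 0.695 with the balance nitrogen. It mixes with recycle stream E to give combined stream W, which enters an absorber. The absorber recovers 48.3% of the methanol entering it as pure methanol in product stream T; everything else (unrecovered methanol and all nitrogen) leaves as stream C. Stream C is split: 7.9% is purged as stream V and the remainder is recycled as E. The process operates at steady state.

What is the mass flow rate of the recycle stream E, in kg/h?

nitrogen enters only via F and leaves only via the purge: 655.7×0.305 = 0.079×(nitrogen in C), and the absorber passes all nitrogen, so nitrogen in W = nitrogen in C = 2531.5 kg/h.
methanol in W: m_A = 655.7×0.695 + (1−0.079)·(1−0.483)·m_A, so m_A = 455.71/0.5238 = 869.94 kg/h.
C = (1−0.483)×869.94 + 2531.5 = 2981.3 kg/h.
Recycle E = (1−0.079)×2981.3 = 2745.7 kg/h.

2746 kg/h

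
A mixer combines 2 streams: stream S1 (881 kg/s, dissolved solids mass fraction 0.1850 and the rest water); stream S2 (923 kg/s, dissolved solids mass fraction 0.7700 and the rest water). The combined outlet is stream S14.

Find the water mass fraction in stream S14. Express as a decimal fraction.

Total flow out = 881 + 923 = 1804 kg/s.
water in = 881×0.815 + 923×0.230 = 930.31 kg/s.
water mass fraction in S14 = 930.31/1804 = 0.5157.

0.5157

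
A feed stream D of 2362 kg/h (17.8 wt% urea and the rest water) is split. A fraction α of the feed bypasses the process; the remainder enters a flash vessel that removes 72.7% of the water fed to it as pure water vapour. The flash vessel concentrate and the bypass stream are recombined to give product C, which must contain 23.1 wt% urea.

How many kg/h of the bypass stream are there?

All 2362×0.178 = 420.44 kg/h of urea reaches C, so C = 420.44/0.231 = 1820.1 kg/h and vapour = 541.93 kg/h.
The evaporator receives (1−α)·2362 of feed at 0.822 water and removes 0.727 of that water:
0.727×0.822×(1−α)×2362 = 541.93
(1−α) = 541.93/1411.5 = 0.3839;  α = 0.6161.
Bypass flow = 0.6161×2362 = 1455.1 kg/h.

1455 kg/h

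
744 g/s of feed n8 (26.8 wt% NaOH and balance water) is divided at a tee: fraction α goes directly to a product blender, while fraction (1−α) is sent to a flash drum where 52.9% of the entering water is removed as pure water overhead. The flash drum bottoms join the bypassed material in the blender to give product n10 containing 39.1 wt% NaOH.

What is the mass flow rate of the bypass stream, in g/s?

139.6 g/s

All 744×0.268 = 199.39 g/s of NaOH reaches n10, so n10 = 199.39/0.391 = 509.95 g/s and vapour = 234.05 g/s.
The evaporator receives (1−α)·744 of feed at 0.732 water and removes 0.529 of that water:
0.529×0.732×(1−α)×744 = 234.05
(1−α) = 234.05/288.1 = 0.8124;  α = 0.1876.
Bypass flow = 0.1876×744 = 139.59 g/s.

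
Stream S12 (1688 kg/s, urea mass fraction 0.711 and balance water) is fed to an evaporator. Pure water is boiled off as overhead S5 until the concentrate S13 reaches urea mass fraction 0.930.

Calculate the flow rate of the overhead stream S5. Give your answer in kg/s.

urea is conserved: 1688×0.711 = 1200.2 kg/s all reports to the concentrate.
Concentrate = 1200.2/(target fraction) = 1290.5 kg/s.
Overhead = 1688 − 1290.5 = 397.5 kg/s.

397.5 kg/s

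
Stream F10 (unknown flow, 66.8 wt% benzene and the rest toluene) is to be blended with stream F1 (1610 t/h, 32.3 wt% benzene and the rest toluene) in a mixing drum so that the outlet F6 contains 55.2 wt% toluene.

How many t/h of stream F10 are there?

914.8 t/h

Let F10 be the unknown flow. Total out = 1610 + F10.
toluene balance: 1090 + 0.332·F10 = 0.552·(1610 + F10)
(0.332 − 0.552)·F10 = 0.552×1610 − 1090 = -201.25
F10 = -201.25 / -0.220 = 914.77 t/h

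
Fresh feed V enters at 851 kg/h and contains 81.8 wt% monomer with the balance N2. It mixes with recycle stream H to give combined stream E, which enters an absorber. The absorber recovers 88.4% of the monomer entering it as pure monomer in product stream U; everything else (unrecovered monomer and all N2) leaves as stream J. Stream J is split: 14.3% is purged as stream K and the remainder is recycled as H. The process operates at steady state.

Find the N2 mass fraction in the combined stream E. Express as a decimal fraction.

0.584

N2 enters only via V and leaves only via the purge: 851×0.182 = 0.143×(N2 in J), and the absorber passes all N2, so N2 in E = N2 in J = 1083.1 kg/h.
monomer in E: m_A = 851×0.818 + (1−0.143)·(1−0.884)·m_A, so m_A = 696.12/0.9006 = 772.96 kg/h.
E = 772.96 + 1083.1 = 1856.1 kg/h.
N2 fraction in E = 1083.1/1856.1 = 0.584.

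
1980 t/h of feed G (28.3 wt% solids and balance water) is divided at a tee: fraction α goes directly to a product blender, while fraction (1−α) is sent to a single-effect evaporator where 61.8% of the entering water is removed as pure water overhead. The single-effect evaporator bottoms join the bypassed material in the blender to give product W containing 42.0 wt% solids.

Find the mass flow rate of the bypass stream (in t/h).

522.4 t/h

All 1980×0.283 = 560.34 t/h of solids reaches W, so W = 560.34/0.420 = 1334.1 t/h and vapour = 645.86 t/h.
The evaporator receives (1−α)·1980 of feed at 0.717 water and removes 0.618 of that water:
0.618×0.717×(1−α)×1980 = 645.86
(1−α) = 645.86/877.35 = 0.7361;  α = 0.2639.
Bypass flow = 0.2639×1980 = 522.43 t/h.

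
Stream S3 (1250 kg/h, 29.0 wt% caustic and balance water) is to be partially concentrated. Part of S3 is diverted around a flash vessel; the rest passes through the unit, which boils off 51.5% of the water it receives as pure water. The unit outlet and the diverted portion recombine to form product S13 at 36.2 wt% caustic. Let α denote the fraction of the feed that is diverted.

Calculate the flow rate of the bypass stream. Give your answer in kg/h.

570.1 kg/h

All 1250×0.290 = 362.5 kg/h of caustic reaches S13, so S13 = 362.5/0.362 = 1001.4 kg/h and vapour = 248.62 kg/h.
The evaporator receives (1−α)·1250 of feed at 0.710 water and removes 0.515 of that water:
0.515×0.710×(1−α)×1250 = 248.62
(1−α) = 248.62/457.06 = 0.5439;  α = 0.4561.
Bypass flow = 0.4561×1250 = 570.06 kg/h.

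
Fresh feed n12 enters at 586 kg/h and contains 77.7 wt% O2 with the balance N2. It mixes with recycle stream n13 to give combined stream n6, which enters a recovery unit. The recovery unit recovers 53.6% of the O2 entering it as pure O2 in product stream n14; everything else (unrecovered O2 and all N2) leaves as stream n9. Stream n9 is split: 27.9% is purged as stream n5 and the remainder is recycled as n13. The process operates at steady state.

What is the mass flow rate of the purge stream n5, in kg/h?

219.3 kg/h

N2 enters only via n12 and leaves only via the purge: 586×0.223 = 0.279×(N2 in n9), and the recovery unit passes all N2, so N2 in n6 = N2 in n9 = 468.38 kg/h.
O2 in n6: m_A = 586×0.777 + (1−0.279)·(1−0.536)·m_A, so m_A = 455.32/0.6655 = 684.23 kg/h.
n9 = (1−0.536)×684.23 + 468.38 = 785.86 kg/h.
Purge n5 = 0.279×785.86 = 219.26 kg/h.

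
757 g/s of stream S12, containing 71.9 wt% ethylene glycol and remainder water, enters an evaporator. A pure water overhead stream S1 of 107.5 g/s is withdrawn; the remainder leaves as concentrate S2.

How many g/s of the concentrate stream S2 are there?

649.5 g/s

Concentrate = 757 − 107.5 = 649.5 g/s.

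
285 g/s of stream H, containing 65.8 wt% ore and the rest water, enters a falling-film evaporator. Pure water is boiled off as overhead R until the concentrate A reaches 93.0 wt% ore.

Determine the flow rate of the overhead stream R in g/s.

83.35 g/s

ore is conserved: 285×0.658 = 187.53 g/s all reports to the concentrate.
Concentrate = 187.53/(target fraction) = 201.65 g/s.
Overhead = 285 − 201.65 = 83.355 g/s.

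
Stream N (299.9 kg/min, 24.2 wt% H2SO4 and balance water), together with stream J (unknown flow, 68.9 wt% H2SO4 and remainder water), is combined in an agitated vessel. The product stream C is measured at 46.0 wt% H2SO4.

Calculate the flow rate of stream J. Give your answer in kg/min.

Let J be the unknown flow. Total out = 299.9 + J.
H2SO4 balance: 72.576 + 0.689·J = 0.460·(299.9 + J)
(0.689 − 0.460)·J = 0.460×299.9 − 72.576 = 65.378
J = 65.378 / 0.229 = 285.49 kg/min

285.5 kg/min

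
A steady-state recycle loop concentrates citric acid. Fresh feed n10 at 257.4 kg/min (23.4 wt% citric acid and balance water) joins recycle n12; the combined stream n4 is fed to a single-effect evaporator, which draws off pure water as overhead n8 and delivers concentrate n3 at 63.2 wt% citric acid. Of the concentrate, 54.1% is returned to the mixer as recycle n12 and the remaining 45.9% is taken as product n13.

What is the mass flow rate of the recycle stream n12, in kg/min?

112.3 kg/min

Overall citric acid balance (none leaves overhead): citric acid in fresh feed = citric acid in product, i.e. 257.4×0.234 = (1−0.541)·n3·0.632.
n3 = 60.232/(0.632×0.459) = 207.63 kg/min.
Recycle n12 = 0.541×207.63 = 112.33 kg/min.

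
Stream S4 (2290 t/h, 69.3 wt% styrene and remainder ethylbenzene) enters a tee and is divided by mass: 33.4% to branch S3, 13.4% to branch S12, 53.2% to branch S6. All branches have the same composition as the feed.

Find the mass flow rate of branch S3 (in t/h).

Branch S3 flow = 0.334×2290 = 764.86 t/h.

764.9 t/h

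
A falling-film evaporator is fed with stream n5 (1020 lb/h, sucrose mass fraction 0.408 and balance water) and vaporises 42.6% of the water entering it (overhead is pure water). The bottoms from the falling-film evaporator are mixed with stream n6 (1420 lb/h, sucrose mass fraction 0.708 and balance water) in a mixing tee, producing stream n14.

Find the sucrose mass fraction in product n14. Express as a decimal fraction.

0.651

Vapour removed = 0.426×0.592×1020 = 257.24 lb/h; concentrate = 762.76 lb/h.
sucrose reaching the mixer = 416.16 (from concentrate) + 1420×0.708 = 1421.5 lb/h.
Product flow = 762.76 + 1420 = 2182.8 lb/h; sucrose fraction = 0.651.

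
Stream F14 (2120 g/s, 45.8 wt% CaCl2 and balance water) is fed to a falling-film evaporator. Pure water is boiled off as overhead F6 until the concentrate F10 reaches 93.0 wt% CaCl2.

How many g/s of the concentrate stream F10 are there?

CaCl2 is conserved: 2120×0.458 = 970.96 g/s all reports to the concentrate.
Concentrate = 970.96/(target fraction) = 1044 g/s.

1044 g/s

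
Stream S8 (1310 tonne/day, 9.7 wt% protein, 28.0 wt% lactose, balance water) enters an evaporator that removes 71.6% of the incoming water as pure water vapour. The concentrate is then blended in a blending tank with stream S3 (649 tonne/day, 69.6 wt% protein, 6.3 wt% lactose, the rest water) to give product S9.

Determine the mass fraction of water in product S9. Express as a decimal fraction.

0.282

Vapour removed = 0.716×0.623×1310 = 584.35 tonne/day; concentrate = 725.65 tonne/day.
water reaching the mixer = 231.78 (from concentrate) + 649×0.241 = 388.19 tonne/day.
Product flow = 725.65 + 649 = 1374.7 tonne/day; water fraction = 0.282.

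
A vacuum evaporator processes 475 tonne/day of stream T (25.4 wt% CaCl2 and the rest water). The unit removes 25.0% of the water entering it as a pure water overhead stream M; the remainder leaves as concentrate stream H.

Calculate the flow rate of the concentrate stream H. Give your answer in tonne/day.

water entering = 475×0.746 = 354.35 tonne/day; overhead removed = 0.250×354.35 = 88.588 tonne/day.
Concentrate = 475 − 88.588 = 386.41 tonne/day.

386.4 tonne/day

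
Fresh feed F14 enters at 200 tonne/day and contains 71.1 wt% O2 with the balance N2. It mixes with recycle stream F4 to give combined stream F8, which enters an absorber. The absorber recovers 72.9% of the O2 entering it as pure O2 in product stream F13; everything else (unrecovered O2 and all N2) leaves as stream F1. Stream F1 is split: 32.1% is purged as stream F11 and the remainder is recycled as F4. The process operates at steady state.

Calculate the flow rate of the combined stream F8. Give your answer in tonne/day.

N2 enters only via F14 and leaves only via the purge: 200×0.289 = 0.321×(N2 in F1), and the absorber passes all N2, so N2 in F8 = N2 in F1 = 180.06 tonne/day.
O2 in F8: m_A = 200×0.711 + (1−0.321)·(1−0.729)·m_A, so m_A = 142.2/0.8160 = 174.27 tonne/day.
F8 = 174.27 + 180.06 = 354.33 tonne/day.

354.3 tonne/day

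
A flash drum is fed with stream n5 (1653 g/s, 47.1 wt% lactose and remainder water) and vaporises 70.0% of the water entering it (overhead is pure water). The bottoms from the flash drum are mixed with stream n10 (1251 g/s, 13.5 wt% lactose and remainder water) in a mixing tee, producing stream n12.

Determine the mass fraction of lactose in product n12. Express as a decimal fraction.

0.413

Vapour removed = 0.700×0.529×1653 = 612.11 g/s; concentrate = 1040.9 g/s.
lactose reaching the mixer = 778.56 (from concentrate) + 1251×0.135 = 947.45 g/s.
Product flow = 1040.9 + 1251 = 2291.9 g/s; lactose fraction = 0.413.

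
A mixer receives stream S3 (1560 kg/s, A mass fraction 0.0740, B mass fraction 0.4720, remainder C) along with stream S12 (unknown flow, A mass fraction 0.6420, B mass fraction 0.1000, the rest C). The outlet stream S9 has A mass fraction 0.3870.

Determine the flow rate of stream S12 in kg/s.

1915 kg/s

Let S12 be the unknown flow. Total out = 1560 + S12.
A balance: 115.44 + 0.642·S12 = 0.387·(1560 + S12)
(0.642 − 0.387)·S12 = 0.387×1560 − 115.44 = 488.28
S12 = 488.28 / 0.255 = 1914.8 kg/s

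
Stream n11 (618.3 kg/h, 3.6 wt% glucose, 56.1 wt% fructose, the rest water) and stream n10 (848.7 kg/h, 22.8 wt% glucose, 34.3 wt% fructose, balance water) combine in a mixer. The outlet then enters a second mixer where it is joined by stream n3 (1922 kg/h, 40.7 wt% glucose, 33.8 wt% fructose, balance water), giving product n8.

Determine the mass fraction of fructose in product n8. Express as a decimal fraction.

Overall, product flow = 3389 kg/h.
fructose in = 618.3×0.561 + 848.7×0.343 + 1922×0.338 = 1287.6 kg/h.
fructose fraction in n8 = 0.3799.

0.3799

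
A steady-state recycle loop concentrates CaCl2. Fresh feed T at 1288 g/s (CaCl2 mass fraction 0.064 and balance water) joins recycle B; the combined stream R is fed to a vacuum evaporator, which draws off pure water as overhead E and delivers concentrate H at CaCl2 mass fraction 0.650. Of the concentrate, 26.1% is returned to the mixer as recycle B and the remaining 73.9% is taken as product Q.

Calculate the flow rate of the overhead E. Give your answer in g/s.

Overall CaCl2 balance (none leaves overhead): CaCl2 in fresh feed = CaCl2 in product, i.e. 1288×0.064 = (1−0.261)·H·0.650.
H = 82.432/(0.650×0.739) = 171.61 g/s.
Recycle B = 0.261×171.61 = 44.79 g/s.
Combined feed R = 1288 + 44.79 = 1332.8 g/s.
Overhead E = R − H = 1332.8 − 171.61 = 1161.2 g/s.

1161 g/s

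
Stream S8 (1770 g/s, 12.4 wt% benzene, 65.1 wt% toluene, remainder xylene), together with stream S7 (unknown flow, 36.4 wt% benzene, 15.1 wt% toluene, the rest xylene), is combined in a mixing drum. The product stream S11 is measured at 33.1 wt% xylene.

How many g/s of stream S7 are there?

1218 g/s

Let S7 be the unknown flow. Total out = 1770 + S7.
xylene balance: 398.25 + 0.485·S7 = 0.331·(1770 + S7)
(0.485 − 0.331)·S7 = 0.331×1770 − 398.25 = 187.62
S7 = 187.62 / 0.154 = 1218.3 g/s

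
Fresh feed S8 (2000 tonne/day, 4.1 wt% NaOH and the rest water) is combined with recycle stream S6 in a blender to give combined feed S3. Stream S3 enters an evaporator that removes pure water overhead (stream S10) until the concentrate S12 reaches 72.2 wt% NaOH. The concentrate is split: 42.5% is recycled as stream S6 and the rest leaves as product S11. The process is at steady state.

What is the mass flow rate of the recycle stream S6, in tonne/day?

83.95 tonne/day

Overall NaOH balance (none leaves overhead): NaOH in fresh feed = NaOH in product, i.e. 2000×0.041 = (1−0.425)·S12·0.722.
S12 = 82/(0.722×0.575) = 197.52 tonne/day.
Recycle S6 = 0.425×197.52 = 83.946 tonne/day.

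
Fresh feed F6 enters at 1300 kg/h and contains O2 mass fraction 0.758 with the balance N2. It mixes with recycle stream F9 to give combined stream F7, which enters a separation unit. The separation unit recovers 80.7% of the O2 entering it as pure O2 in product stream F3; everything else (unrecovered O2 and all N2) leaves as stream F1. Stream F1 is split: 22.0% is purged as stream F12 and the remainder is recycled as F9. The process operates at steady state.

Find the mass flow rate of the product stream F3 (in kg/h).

936.1 kg/h

O2 in F7: m_A = 1300×0.758 + (1−0.220)·(1−0.807)·m_A, so m_A = 985.4/0.8495 = 1160 kg/h.
Product F3 = 0.807×1160 = 936.15 kg/h.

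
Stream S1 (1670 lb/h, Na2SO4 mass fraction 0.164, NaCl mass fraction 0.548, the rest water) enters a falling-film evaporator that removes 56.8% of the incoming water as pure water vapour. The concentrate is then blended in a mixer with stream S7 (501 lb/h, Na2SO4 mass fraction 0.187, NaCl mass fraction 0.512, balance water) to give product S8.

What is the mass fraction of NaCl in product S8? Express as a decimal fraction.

Vapour removed = 0.568×0.288×1670 = 273.19 lb/h; concentrate = 1396.8 lb/h.
NaCl reaching the mixer = 915.16 (from concentrate) + 501×0.512 = 1171.7 lb/h.
Product flow = 1396.8 + 501 = 1897.8 lb/h; NaCl fraction = 0.617.

0.617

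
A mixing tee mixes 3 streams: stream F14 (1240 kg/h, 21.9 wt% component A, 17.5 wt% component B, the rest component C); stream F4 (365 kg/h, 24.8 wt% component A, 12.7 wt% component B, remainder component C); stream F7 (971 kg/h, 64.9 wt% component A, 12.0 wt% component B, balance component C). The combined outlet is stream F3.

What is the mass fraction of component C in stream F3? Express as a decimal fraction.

Total flow out = 1240 + 365 + 971 = 2576 kg/h.
component C in = 1240×0.606 + 365×0.625 + 971×0.231 = 1203.9 kg/h.
component C mass fraction in F3 = 1203.9/2576 = 0.4673.

0.4673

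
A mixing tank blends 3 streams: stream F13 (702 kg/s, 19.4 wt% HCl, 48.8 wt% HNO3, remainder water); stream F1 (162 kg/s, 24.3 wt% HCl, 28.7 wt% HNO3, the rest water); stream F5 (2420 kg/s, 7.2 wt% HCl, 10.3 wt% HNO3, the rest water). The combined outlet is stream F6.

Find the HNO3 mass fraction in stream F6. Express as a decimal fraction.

0.1944

Total flow out = 702 + 162 + 2420 = 3284 kg/s.
HNO3 in = 702×0.488 + 162×0.287 + 2420×0.103 = 638.33 kg/s.
HNO3 mass fraction in F6 = 638.33/3284 = 0.1944.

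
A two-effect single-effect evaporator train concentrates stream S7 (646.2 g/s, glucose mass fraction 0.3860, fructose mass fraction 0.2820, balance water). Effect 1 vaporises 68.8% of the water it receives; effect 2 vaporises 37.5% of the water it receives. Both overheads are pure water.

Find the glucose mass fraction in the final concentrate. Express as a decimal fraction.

water in feed = 646.2×0.332 = 214.54 g/s.
After stage 1: water left = (1−0.688)×214.54 = 66.936; stream total = 498.6 g/s.
After stage 2: water left = (1−0.375)×66.936 = 41.835; final concentrate = 473.5 g/s.
glucose fraction = 249.43/473.5 = 0.5268.

0.5268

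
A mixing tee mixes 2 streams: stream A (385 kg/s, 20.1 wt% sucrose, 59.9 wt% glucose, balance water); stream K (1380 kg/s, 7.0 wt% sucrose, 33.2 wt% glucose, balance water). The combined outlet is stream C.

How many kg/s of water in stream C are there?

902.2 kg/s

water out = water in = 385×0.200 + 1380×0.598 = 902.24 kg/s.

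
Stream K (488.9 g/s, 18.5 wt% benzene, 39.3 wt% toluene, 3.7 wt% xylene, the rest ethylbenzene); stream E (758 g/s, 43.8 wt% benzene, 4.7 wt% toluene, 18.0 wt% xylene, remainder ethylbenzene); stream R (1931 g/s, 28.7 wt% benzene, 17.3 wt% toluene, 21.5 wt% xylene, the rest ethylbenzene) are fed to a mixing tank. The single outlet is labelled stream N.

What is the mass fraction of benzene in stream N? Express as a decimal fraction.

0.307

Total flow out = 488.9 + 758 + 1931 = 3177.9 g/s.
benzene in = 488.9×0.185 + 758×0.438 + 1931×0.287 = 976.65 g/s.
benzene mass fraction in N = 976.65/3177.9 = 0.307.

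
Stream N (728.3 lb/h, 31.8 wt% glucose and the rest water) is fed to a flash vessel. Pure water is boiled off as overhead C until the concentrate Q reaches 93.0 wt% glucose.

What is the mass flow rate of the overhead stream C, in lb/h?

glucose is conserved: 728.3×0.318 = 231.6 lb/h all reports to the concentrate.
Concentrate = 231.6/(target fraction) = 249.03 lb/h.
Overhead = 728.3 − 249.03 = 479.27 lb/h.

479.3 lb/h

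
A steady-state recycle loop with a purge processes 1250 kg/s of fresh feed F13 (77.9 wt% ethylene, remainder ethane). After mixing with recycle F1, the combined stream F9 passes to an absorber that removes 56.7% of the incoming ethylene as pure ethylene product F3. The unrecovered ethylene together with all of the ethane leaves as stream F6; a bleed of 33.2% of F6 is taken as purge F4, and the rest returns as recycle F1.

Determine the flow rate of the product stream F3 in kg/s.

ethylene in F9: m_A = 1250×0.779 + (1−0.332)·(1−0.567)·m_A, so m_A = 973.75/0.7108 = 1370 kg/s.
Product F3 = 0.567×1370 = 776.8 kg/s.

776.8 kg/s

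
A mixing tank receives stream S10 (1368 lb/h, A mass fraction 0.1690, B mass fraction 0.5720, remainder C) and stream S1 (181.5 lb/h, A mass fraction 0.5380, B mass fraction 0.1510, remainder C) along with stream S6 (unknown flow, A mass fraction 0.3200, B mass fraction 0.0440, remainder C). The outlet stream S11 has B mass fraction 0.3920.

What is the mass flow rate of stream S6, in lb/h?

Let S6 be the unknown flow. Total out = 1549.5 + S6.
B balance: 809.9 + 0.044·S6 = 0.392·(1549.5 + S6)
(0.044 − 0.392)·S6 = 0.392×1549.5 − 809.9 = -202.5
S6 = -202.5 / -0.348 = 581.89 lb/h

581.9 lb/h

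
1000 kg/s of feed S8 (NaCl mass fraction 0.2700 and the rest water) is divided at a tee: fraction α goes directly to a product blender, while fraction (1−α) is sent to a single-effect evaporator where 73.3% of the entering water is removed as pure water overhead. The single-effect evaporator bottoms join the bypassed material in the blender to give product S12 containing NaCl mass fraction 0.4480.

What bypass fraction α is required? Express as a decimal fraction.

All 1000×0.270 = 270 kg/s of NaCl reaches S12, so S12 = 270/0.448 = 602.68 kg/s and vapour = 397.32 kg/s.
The evaporator receives (1−α)·1000 of feed at 0.730 water and removes 0.733 of that water:
0.733×0.730×(1−α)×1000 = 397.32
(1−α) = 397.32/535.09 = 0.7425;  α = 0.2575.

0.257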